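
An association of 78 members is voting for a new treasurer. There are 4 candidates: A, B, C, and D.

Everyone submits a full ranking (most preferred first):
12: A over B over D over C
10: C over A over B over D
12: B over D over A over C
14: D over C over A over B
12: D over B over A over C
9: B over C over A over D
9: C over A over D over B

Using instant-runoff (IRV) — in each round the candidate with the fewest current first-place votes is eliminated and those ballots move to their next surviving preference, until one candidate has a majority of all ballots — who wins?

B

Round 1: A 12, B 21, C 19, D 26. A eliminated.
Round 2: B 33, C 19, D 26. C eliminated.
Round 3: B 43, D 35. B has a majority (≥40).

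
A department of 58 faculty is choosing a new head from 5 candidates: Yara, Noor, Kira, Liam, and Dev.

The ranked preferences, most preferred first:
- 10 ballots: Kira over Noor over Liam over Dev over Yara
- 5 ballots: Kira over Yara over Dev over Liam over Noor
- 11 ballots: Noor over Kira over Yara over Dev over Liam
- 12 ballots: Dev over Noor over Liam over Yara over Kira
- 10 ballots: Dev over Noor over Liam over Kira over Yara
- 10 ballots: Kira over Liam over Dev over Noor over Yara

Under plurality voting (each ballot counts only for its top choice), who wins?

Kira

First-place votes: Yara 0, Noor 11, Kira 25, Liam 0, Dev 22.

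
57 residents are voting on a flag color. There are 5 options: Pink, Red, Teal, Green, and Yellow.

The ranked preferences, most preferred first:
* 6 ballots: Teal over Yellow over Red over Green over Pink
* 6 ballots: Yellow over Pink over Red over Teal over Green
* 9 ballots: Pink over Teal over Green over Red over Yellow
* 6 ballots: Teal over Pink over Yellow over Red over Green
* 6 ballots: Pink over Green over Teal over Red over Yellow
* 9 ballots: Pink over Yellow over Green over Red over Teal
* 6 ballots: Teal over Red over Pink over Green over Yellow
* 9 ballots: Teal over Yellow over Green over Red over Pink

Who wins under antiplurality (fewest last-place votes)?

Red

Last-place votes: Pink 15, Red 0, Teal 9, Green 12, Yellow 21.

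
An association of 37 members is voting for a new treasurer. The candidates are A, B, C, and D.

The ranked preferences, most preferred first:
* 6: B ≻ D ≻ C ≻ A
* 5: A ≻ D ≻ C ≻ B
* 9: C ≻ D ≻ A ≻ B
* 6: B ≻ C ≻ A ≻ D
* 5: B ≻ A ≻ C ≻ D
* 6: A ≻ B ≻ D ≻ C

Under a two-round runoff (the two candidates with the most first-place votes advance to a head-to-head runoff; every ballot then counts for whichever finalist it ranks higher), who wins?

A

Round 1 first-place votes: A 11, B 17, C 9, D 0. B and A advance.
Runoff: B is ranked above A on 17 ballots, A above B on 20.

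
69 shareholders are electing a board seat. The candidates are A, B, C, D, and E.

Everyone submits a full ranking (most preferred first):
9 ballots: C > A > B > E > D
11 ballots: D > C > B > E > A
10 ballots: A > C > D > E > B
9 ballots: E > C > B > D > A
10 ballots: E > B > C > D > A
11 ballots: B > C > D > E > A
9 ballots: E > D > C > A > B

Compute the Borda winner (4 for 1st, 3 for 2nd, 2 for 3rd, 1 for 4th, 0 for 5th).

A: 9×3 + 11×0 + 10×4 + 9×0 + 10×0 + 11×0 + 9×1 = 76
B: 9×2 + 11×2 + 10×0 + 9×2 + 10×3 + 11×4 + 9×0 = 132
C: 9×4 + 11×3 + 10×3 + 9×3 + 10×2 + 11×3 + 9×2 = 197
D: 9×0 + 11×4 + 10×2 + 9×1 + 10×1 + 11×2 + 9×3 = 132
E: 9×1 + 11×1 + 10×1 + 9×4 + 10×4 + 11×1 + 9×4 = 153

C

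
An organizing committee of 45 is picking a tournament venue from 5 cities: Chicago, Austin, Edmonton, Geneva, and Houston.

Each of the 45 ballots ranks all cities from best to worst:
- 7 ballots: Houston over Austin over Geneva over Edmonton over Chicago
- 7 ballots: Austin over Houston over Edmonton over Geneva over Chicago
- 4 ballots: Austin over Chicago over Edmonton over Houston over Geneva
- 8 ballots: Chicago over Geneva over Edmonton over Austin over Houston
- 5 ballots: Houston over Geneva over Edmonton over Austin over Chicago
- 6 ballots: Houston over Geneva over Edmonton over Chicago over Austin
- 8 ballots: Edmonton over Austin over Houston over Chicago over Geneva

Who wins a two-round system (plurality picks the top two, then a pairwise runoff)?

Round 1 first-place votes: Chicago 8, Austin 11, Edmonton 8, Geneva 0, Houston 18. Houston and Austin advance.
Runoff: Houston is ranked above Austin on 18 ballots, Austin above Houston on 27.

Austin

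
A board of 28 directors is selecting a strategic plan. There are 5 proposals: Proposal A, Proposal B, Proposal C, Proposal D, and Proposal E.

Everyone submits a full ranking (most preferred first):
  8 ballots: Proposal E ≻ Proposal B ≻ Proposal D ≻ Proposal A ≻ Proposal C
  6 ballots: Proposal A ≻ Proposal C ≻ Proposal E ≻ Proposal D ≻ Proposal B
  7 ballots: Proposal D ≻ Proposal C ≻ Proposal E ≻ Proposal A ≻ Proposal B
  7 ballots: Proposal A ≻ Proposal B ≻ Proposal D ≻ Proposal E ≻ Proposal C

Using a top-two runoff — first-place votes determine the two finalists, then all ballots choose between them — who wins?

Proposal E

Round 1 first-place votes: Proposal A 13, Proposal B 0, Proposal C 0, Proposal D 7, Proposal E 8. Proposal A and Proposal E advance.
Runoff: Proposal A is ranked above Proposal E on 13 ballots, Proposal E above Proposal A on 15.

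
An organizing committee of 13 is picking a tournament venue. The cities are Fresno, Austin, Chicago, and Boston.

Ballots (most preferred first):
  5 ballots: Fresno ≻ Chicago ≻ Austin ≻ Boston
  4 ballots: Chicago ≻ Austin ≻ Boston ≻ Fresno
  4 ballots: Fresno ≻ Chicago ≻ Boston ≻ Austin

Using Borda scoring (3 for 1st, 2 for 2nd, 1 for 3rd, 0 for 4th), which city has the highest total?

Chicago

Fresno: 5×3 + 4×0 + 4×3 = 27
Austin: 5×1 + 4×2 + 4×0 = 13
Chicago: 5×2 + 4×3 + 4×2 = 30
Boston: 5×0 + 4×1 + 4×1 = 8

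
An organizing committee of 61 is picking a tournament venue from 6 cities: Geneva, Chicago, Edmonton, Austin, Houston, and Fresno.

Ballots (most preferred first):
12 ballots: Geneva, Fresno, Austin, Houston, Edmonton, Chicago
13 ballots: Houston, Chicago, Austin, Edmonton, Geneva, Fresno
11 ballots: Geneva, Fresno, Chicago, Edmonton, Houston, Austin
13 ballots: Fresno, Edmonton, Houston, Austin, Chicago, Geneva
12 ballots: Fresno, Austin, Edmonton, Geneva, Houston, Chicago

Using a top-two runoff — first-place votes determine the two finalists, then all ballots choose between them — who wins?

Geneva

Round 1 first-place votes: Geneva 23, Chicago 0, Edmonton 0, Austin 0, Houston 13, Fresno 25. Fresno and Geneva advance.
Runoff: Fresno is ranked above Geneva on 25 ballots, Geneva above Fresno on 36.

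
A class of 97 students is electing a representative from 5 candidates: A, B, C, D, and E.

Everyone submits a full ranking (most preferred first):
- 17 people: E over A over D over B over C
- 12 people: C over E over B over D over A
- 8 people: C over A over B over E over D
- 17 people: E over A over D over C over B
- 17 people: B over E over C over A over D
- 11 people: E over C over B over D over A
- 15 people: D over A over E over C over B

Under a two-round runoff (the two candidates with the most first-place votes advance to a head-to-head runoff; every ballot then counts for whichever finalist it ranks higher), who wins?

Round 1 first-place votes: A 0, B 17, C 20, D 15, E 45. E and C advance.
Runoff: E is ranked above C on 77 ballots, C above E on 20.

E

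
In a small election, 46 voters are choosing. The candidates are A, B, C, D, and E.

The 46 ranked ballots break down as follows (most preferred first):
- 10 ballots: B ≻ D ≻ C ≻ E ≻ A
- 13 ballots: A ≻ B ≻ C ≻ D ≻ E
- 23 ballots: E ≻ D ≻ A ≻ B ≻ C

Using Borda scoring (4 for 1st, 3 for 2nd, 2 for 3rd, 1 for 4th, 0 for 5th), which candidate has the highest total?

D

A: 10×0 + 13×4 + 23×2 = 98
B: 10×4 + 13×3 + 23×1 = 102
C: 10×2 + 13×2 + 23×0 = 46
D: 10×3 + 13×1 + 23×3 = 112
E: 10×1 + 13×0 + 23×4 = 102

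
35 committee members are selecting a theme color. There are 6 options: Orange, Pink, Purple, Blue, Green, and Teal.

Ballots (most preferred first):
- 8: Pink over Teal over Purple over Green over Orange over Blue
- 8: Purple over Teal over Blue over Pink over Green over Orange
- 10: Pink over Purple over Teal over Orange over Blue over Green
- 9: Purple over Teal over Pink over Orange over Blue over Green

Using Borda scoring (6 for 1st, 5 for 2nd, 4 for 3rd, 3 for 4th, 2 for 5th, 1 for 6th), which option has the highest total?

Orange: 8×2 + 8×1 + 10×3 + 9×3 = 81
Pink: 8×6 + 8×3 + 10×6 + 9×4 = 168
Purple: 8×4 + 8×6 + 10×5 + 9×6 = 184
Blue: 8×1 + 8×4 + 10×2 + 9×2 = 78
Green: 8×3 + 8×2 + 10×1 + 9×1 = 59
Teal: 8×5 + 8×5 + 10×4 + 9×5 = 165

Purple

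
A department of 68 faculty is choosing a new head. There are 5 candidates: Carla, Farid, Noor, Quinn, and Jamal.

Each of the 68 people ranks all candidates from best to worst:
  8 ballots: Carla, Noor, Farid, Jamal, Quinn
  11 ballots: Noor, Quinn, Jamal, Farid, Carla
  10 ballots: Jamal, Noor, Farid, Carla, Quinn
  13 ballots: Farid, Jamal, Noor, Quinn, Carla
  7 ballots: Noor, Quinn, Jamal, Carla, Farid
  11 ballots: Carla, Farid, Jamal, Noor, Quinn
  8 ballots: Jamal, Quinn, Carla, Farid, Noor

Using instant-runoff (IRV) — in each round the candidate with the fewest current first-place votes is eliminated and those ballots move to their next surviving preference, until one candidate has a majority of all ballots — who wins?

Round 1: Carla 19, Farid 13, Noor 18, Quinn 0, Jamal 18. Quinn eliminated.
Round 2: Carla 19, Farid 13, Noor 18, Jamal 18. Farid eliminated.
Round 3: Carla 19, Noor 18, Jamal 31. Noor eliminated.
Round 4: Carla 19, Jamal 49. Jamal has a majority (≥35).

Jamal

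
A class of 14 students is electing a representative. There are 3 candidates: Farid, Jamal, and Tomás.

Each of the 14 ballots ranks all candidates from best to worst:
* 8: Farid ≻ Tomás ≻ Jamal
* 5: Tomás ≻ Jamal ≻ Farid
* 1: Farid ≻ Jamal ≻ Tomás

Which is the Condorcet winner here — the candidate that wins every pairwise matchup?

Farid vs Jamal: 9–5
Farid vs Tomás: 9–5
Farid beats every other candidate.

Farid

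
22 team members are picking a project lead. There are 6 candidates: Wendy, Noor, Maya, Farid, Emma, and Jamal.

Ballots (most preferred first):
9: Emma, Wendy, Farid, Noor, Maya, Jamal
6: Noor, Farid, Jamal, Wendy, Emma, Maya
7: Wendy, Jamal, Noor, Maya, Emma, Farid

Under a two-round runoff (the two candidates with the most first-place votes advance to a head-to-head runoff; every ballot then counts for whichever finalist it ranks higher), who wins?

Wendy

Round 1 first-place votes: Wendy 7, Noor 6, Maya 0, Farid 0, Emma 9, Jamal 0. Emma and Wendy advance.
Runoff: Emma is ranked above Wendy on 9 ballots, Wendy above Emma on 13.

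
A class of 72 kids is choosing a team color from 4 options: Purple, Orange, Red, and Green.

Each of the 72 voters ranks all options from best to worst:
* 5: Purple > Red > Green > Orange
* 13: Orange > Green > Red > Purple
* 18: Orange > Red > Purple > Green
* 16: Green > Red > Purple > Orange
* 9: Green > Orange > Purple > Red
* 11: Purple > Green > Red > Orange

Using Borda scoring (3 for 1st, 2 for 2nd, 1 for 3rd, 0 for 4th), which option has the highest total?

Purple: 5×3 + 13×0 + 18×1 + 16×1 + 9×1 + 11×3 = 91
Orange: 5×0 + 13×3 + 18×3 + 16×0 + 9×2 + 11×0 = 111
Red: 5×2 + 13×1 + 18×2 + 16×2 + 9×0 + 11×1 = 102
Green: 5×1 + 13×2 + 18×0 + 16×3 + 9×3 + 11×2 = 128

Green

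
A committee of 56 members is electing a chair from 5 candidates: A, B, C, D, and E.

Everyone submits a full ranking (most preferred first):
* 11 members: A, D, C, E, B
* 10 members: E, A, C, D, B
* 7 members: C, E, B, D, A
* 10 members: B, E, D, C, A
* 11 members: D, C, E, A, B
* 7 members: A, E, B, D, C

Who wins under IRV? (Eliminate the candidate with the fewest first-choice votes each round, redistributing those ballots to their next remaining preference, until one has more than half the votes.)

E

Round 1: A 18, B 10, C 7, D 11, E 10. C eliminated.
Round 2: A 18, B 10, D 11, E 17. B eliminated.
Round 3: A 18, D 11, E 27. D eliminated.
Round 4: A 18, E 38. E has a majority (≥29).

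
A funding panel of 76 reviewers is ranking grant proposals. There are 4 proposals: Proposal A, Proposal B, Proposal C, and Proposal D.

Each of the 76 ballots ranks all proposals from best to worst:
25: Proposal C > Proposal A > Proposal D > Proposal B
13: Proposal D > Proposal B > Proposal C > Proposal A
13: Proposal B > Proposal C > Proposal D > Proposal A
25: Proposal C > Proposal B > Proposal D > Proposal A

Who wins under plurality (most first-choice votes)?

First-place votes: Proposal A 0, Proposal B 13, Proposal C 50, Proposal D 13.

Proposal C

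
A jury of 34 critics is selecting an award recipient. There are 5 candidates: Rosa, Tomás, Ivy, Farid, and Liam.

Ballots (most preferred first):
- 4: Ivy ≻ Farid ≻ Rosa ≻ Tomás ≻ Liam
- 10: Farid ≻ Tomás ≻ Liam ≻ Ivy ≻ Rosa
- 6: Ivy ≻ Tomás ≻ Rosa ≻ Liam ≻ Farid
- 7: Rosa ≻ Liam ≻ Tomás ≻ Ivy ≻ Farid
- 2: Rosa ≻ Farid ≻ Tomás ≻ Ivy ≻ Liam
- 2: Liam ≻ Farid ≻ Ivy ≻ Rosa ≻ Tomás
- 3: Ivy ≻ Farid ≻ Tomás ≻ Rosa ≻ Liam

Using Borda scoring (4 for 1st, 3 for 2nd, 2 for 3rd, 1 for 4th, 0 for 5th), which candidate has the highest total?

Tomás

Rosa: 4×2 + 10×0 + 6×2 + 7×4 + 2×4 + 2×1 + 3×1 = 61
Tomás: 4×1 + 10×3 + 6×3 + 7×2 + 2×2 + 2×0 + 3×2 = 76
Ivy: 4×4 + 10×1 + 6×4 + 7×1 + 2×1 + 2×2 + 3×4 = 75
Farid: 4×3 + 10×4 + 6×0 + 7×0 + 2×3 + 2×3 + 3×3 = 73
Liam: 4×0 + 10×2 + 6×1 + 7×3 + 2×0 + 2×4 + 3×0 = 55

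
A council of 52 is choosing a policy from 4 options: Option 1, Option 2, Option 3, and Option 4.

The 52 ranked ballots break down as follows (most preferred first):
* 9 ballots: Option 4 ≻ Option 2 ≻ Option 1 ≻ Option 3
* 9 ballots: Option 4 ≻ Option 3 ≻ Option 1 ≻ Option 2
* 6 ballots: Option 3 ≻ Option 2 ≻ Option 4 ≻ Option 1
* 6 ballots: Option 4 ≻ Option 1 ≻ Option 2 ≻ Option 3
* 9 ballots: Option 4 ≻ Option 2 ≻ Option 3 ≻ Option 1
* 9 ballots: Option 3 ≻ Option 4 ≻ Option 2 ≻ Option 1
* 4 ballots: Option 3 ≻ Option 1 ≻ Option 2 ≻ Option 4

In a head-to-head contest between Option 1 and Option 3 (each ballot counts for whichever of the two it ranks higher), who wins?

Option 3

Option 1 is ranked above Option 3 on 15 ballots; Option 3 above Option 1 on 37.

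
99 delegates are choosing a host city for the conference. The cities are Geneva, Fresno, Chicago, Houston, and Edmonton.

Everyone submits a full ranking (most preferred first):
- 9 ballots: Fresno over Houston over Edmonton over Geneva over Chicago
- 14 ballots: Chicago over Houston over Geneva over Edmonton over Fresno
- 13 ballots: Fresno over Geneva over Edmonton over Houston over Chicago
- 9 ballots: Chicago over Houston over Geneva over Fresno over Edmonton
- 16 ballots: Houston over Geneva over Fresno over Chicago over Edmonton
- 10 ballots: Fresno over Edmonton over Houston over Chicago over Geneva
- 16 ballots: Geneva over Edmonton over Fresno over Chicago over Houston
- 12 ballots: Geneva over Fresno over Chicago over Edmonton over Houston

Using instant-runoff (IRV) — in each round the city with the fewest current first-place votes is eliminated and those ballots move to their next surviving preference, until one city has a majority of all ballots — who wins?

Geneva

Round 1: Geneva 28, Fresno 32, Chicago 23, Houston 16, Edmonton 0. Edmonton eliminated.
Round 2: Geneva 28, Fresno 32, Chicago 23, Houston 16. Houston eliminated.
Round 3: Geneva 44, Fresno 32, Chicago 23. Chicago eliminated.
Round 4: Geneva 67, Fresno 32. Geneva has a majority (≥50).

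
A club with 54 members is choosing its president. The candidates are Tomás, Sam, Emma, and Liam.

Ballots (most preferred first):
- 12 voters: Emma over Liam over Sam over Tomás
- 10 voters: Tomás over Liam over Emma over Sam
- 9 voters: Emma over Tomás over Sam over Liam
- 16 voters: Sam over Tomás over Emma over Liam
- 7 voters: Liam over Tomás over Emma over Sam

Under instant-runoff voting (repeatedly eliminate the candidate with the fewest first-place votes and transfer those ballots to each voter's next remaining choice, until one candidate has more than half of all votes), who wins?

Round 1: Tomás 10, Sam 16, Emma 21, Liam 7. Liam eliminated.
Round 2: Tomás 17, Sam 16, Emma 21. Sam eliminated.
Round 3: Tomás 33, Emma 21. Tomás has a majority (≥28).

Tomás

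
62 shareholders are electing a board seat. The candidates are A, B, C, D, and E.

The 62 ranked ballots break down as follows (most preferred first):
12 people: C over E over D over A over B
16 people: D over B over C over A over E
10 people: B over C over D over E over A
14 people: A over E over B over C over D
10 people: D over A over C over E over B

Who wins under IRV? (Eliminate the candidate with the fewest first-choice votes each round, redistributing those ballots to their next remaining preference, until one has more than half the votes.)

Round 1: A 14, B 10, C 12, D 26, E 0. E eliminated.
Round 2: A 14, B 10, C 12, D 26. B eliminated.
Round 3: A 14, C 22, D 26. A eliminated.
Round 4: C 36, D 26. C has a majority (≥32).

C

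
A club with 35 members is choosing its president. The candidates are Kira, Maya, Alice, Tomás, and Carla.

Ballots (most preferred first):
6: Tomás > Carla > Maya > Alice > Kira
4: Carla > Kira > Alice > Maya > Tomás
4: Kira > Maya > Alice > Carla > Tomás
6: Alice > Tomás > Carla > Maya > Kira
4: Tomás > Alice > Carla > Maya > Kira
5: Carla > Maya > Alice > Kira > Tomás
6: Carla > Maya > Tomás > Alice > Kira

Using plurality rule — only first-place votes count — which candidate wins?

First-place votes: Kira 4, Maya 0, Alice 6, Tomás 10, Carla 15.

Carla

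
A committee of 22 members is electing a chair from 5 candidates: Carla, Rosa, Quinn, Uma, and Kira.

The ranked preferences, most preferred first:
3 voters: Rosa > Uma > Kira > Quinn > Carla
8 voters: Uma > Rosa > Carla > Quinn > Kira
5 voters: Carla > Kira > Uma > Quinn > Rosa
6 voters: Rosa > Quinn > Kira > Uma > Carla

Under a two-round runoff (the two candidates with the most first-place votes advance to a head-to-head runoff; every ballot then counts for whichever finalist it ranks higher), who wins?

Round 1 first-place votes: Carla 5, Rosa 9, Quinn 0, Uma 8, Kira 0. Rosa and Uma advance.
Runoff: Rosa is ranked above Uma on 9 ballots, Uma above Rosa on 13.

Uma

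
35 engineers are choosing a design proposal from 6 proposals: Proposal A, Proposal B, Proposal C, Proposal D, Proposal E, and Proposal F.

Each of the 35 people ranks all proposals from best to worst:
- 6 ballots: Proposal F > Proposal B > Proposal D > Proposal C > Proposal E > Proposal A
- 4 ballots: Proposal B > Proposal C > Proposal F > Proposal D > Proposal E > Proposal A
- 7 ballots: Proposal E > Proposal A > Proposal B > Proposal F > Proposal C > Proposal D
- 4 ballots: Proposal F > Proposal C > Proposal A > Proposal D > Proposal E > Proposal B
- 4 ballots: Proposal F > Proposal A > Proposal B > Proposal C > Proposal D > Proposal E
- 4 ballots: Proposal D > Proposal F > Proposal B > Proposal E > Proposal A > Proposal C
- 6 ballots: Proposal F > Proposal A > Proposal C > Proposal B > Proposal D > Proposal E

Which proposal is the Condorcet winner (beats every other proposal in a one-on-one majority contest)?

Proposal F vs Proposal A: 28–7
Proposal F vs Proposal B: 24–11
Proposal F vs Proposal C: 31–4
Proposal F vs Proposal D: 31–4
Proposal F vs Proposal E: 28–7
Proposal F beats every other proposal.

Proposal F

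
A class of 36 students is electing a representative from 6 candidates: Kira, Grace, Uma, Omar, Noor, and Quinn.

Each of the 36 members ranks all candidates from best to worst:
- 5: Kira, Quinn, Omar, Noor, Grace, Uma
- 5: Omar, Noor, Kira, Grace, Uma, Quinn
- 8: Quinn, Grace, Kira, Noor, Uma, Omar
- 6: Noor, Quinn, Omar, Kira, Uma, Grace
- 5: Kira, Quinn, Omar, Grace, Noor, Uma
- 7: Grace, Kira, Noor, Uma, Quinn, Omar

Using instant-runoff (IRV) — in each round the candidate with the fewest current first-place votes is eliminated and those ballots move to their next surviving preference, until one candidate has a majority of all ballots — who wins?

Round 1: Kira 10, Grace 7, Uma 0, Omar 5, Noor 6, Quinn 8. Uma eliminated.
Round 2: Kira 10, Grace 7, Omar 5, Noor 6, Quinn 8. Omar eliminated.
Round 3: Kira 10, Grace 7, Noor 11, Quinn 8. Grace eliminated.
Round 4: Kira 17, Noor 11, Quinn 8. Quinn eliminated.
Round 5: Kira 25, Noor 11. Kira has a majority (≥19).

Kira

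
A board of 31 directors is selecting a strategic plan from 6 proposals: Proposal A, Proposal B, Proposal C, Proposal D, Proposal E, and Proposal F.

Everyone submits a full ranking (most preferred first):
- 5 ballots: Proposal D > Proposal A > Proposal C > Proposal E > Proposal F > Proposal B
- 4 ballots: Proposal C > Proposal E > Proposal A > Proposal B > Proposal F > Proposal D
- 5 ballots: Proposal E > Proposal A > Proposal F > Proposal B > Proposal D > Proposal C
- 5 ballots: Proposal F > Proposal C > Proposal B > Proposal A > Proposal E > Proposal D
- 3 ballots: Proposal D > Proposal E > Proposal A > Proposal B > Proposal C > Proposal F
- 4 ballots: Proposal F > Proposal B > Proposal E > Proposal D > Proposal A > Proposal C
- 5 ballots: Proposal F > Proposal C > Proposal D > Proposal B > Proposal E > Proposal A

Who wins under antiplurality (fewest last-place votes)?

Last-place votes: Proposal A 5, Proposal B 5, Proposal C 9, Proposal D 9, Proposal E 0, Proposal F 3.

Proposal E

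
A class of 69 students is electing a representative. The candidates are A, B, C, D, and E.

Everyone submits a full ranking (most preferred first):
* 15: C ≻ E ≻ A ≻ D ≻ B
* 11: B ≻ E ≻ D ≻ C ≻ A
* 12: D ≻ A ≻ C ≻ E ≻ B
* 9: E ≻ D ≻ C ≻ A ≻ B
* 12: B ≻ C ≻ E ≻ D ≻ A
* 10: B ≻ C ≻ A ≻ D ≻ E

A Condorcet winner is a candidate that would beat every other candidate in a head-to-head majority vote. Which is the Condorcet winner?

C vs A: 57–12
C vs B: 36–33
C vs D: 37–32
C vs E: 49–20
C beats every other candidate.

C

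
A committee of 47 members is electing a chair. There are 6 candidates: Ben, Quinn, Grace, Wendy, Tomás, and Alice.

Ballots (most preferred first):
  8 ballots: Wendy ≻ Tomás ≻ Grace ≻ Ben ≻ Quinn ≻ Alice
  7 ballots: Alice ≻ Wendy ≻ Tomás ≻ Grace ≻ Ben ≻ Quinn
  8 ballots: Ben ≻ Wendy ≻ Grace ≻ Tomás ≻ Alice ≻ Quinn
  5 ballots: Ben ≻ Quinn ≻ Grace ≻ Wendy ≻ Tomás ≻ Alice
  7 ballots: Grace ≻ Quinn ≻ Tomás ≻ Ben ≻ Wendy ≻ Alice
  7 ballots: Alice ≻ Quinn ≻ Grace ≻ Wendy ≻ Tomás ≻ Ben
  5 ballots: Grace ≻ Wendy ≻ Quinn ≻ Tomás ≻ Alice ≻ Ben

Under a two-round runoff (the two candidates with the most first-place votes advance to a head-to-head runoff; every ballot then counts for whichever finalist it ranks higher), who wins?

Ben

Round 1 first-place votes: Ben 13, Quinn 0, Grace 12, Wendy 8, Tomás 0, Alice 14. Alice and Ben advance.
Runoff: Alice is ranked above Ben on 19 ballots, Ben above Alice on 28.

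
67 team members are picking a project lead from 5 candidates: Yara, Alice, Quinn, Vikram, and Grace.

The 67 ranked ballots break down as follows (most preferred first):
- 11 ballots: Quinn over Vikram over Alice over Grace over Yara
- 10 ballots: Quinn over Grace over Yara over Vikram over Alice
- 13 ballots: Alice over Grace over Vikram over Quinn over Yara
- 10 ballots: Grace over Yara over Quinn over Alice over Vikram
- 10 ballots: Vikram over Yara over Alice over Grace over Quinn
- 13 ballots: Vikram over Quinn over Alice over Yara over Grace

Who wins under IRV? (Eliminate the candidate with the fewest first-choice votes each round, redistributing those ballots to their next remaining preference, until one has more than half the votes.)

Vikram

Round 1: Yara 0, Alice 13, Quinn 21, Vikram 23, Grace 10. Yara eliminated.
Round 2: Alice 13, Quinn 21, Vikram 23, Grace 10. Grace eliminated.
Round 3: Alice 13, Quinn 31, Vikram 23. Alice eliminated.
Round 4: Quinn 31, Vikram 36. Vikram has a majority (≥34).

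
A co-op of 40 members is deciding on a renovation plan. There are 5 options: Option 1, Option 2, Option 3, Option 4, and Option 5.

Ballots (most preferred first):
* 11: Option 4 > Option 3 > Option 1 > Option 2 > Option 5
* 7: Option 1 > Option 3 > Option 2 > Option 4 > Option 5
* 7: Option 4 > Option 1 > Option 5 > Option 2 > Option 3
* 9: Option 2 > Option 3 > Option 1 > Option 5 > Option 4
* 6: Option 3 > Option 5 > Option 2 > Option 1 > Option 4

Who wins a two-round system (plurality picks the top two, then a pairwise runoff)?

Round 1 first-place votes: Option 1 7, Option 2 9, Option 3 6, Option 4 18, Option 5 0. Option 4 and Option 2 advance.
Runoff: Option 4 is ranked above Option 2 on 18 ballots, Option 2 above Option 4 on 22.

Option 2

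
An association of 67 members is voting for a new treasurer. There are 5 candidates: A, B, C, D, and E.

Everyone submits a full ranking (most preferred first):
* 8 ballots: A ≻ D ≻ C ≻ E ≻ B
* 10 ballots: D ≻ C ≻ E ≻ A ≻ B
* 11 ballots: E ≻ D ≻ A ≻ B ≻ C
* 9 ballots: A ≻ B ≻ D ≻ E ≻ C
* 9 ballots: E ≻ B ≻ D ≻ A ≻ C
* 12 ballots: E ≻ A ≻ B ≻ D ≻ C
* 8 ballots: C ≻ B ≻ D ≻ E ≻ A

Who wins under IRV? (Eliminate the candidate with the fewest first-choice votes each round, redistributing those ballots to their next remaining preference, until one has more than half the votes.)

Round 1: A 17, B 0, C 8, D 10, E 32. B eliminated.
Round 2: A 17, C 8, D 10, E 32. C eliminated.
Round 3: A 17, D 18, E 32. A eliminated.
Round 4: D 35, E 32. D has a majority (≥34).

D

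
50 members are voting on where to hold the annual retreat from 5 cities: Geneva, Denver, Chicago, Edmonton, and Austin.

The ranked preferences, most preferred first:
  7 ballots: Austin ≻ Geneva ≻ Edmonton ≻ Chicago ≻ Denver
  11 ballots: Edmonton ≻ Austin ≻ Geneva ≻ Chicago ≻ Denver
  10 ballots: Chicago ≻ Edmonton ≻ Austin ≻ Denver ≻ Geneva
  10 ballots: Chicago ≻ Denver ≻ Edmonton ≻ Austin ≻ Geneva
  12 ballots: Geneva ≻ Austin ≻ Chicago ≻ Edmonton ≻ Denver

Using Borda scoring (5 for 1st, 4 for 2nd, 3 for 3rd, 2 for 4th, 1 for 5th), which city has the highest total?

Geneva: 7×4 + 11×3 + 10×1 + 10×1 + 12×5 = 141
Denver: 7×1 + 11×1 + 10×2 + 10×4 + 12×1 = 90
Chicago: 7×2 + 11×2 + 10×5 + 10×5 + 12×3 = 172
Edmonton: 7×3 + 11×5 + 10×4 + 10×3 + 12×2 = 170
Austin: 7×5 + 11×4 + 10×3 + 10×2 + 12×4 = 177

Austin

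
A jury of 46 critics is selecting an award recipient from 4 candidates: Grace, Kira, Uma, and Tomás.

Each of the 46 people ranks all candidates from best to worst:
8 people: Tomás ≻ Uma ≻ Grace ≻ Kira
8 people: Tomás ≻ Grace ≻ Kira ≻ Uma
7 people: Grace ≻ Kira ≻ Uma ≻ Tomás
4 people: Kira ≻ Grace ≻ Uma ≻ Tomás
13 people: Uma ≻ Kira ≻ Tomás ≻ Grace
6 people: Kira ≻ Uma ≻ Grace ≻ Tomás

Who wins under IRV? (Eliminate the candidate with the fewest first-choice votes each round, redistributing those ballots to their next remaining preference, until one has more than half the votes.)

Round 1: Grace 7, Kira 10, Uma 13, Tomás 16. Grace eliminated.
Round 2: Kira 17, Uma 13, Tomás 16. Uma eliminated.
Round 3: Kira 30, Tomás 16. Kira has a majority (≥24).

Kira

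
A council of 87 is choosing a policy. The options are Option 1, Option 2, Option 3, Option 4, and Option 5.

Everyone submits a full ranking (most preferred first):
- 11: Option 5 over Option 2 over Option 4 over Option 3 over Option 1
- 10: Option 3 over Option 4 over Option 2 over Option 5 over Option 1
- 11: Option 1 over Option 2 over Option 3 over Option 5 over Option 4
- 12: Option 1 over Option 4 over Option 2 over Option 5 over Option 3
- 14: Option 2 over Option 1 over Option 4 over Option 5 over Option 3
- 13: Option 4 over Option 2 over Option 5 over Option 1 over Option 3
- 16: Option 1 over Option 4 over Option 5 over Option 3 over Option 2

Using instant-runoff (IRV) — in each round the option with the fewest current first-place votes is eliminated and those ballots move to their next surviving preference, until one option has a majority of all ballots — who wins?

Option 2

Round 1: Option 1 39, Option 2 14, Option 3 10, Option 4 13, Option 5 11. Option 3 eliminated.
Round 2: Option 1 39, Option 2 14, Option 4 23, Option 5 11. Option 5 eliminated.
Round 3: Option 1 39, Option 2 25, Option 4 23. Option 4 eliminated.
Round 4: Option 1 39, Option 2 48. Option 2 has a majority (≥44).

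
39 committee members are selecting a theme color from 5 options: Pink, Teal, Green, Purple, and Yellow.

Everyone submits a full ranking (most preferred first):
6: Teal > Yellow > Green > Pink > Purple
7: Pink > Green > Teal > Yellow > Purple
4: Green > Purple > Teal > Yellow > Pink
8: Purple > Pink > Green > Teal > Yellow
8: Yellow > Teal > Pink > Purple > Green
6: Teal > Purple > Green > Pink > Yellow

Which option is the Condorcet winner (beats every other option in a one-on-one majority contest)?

Teal

Teal vs Pink: 24–15
Teal vs Green: 20–19
Teal vs Purple: 27–12
Teal vs Yellow: 31–8
Teal beats every other option.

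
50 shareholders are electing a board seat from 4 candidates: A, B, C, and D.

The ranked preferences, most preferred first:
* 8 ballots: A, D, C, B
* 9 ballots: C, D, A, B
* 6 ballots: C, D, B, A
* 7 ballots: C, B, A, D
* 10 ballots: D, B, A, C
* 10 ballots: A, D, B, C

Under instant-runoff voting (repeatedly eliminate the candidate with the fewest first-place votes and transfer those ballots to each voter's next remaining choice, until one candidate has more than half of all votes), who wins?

Round 1: A 18, B 0, C 22, D 10. B eliminated.
Round 2: A 18, C 22, D 10. D eliminated.
Round 3: A 28, C 22. A has a majority (≥26).

A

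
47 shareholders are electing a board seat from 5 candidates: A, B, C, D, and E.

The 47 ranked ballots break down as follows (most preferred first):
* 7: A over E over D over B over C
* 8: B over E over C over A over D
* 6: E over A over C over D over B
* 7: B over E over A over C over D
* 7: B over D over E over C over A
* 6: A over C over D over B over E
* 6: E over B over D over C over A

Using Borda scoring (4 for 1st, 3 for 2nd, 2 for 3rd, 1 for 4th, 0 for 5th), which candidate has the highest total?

E

A: 7×4 + 8×1 + 6×3 + 7×2 + 7×0 + 6×4 + 6×0 = 92
B: 7×1 + 8×4 + 6×0 + 7×4 + 7×4 + 6×1 + 6×3 = 119
C: 7×0 + 8×2 + 6×2 + 7×1 + 7×1 + 6×3 + 6×1 = 66
D: 7×2 + 8×0 + 6×1 + 7×0 + 7×3 + 6×2 + 6×2 = 65
E: 7×3 + 8×3 + 6×4 + 7×3 + 7×2 + 6×0 + 6×4 = 128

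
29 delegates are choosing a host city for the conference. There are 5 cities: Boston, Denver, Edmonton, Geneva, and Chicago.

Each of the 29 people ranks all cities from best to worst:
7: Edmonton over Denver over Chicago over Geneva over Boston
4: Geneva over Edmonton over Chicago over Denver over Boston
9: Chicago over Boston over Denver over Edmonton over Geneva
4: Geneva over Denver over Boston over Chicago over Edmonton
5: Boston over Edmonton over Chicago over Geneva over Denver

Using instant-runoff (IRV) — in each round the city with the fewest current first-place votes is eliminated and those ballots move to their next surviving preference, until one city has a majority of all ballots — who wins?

Round 1: Boston 5, Denver 0, Edmonton 7, Geneva 8, Chicago 9. Denver eliminated.
Round 2: Boston 5, Edmonton 7, Geneva 8, Chicago 9. Boston eliminated.
Round 3: Edmonton 12, Geneva 8, Chicago 9. Geneva eliminated.
Round 4: Edmonton 16, Chicago 13. Edmonton has a majority (≥15).

Edmonton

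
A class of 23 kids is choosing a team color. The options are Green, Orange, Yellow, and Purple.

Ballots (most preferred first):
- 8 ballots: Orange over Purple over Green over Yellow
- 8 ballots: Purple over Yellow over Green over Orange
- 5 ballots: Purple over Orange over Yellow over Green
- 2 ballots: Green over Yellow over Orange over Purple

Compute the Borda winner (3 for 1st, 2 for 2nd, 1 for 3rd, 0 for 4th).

Purple

Green: 8×1 + 8×1 + 5×0 + 2×3 = 22
Orange: 8×3 + 8×0 + 5×2 + 2×1 = 36
Yellow: 8×0 + 8×2 + 5×1 + 2×2 = 25
Purple: 8×2 + 8×3 + 5×3 + 2×0 = 55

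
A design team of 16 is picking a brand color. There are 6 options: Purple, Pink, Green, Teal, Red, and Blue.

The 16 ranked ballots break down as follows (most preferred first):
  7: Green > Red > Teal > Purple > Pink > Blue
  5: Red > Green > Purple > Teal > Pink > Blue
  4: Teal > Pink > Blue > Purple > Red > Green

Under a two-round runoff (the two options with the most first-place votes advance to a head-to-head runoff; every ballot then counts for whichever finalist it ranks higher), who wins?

Round 1 first-place votes: Purple 0, Pink 0, Green 7, Teal 4, Red 5, Blue 0. Green and Red advance.
Runoff: Green is ranked above Red on 7 ballots, Red above Green on 9.

Red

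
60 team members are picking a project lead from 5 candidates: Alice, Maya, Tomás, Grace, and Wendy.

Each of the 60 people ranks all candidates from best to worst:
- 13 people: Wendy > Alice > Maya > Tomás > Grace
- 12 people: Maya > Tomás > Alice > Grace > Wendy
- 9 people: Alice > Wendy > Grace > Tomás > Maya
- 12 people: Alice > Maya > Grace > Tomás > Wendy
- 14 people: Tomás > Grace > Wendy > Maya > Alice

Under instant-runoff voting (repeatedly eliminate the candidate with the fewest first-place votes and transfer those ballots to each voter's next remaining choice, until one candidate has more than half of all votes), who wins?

Round 1: Alice 21, Maya 12, Tomás 14, Grace 0, Wendy 13. Grace eliminated.
Round 2: Alice 21, Maya 12, Tomás 14, Wendy 13. Maya eliminated.
Round 3: Alice 21, Tomás 26, Wendy 13. Wendy eliminated.
Round 4: Alice 34, Tomás 26. Alice has a majority (≥31).

Alice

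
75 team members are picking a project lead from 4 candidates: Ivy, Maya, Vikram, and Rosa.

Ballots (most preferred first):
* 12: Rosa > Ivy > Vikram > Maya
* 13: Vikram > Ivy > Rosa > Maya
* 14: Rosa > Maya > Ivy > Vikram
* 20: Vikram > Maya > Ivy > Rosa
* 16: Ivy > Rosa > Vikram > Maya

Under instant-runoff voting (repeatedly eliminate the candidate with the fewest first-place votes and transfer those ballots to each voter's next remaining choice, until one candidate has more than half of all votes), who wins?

Rosa

Round 1: Ivy 16, Maya 0, Vikram 33, Rosa 26. Maya eliminated.
Round 2: Ivy 16, Vikram 33, Rosa 26. Ivy eliminated.
Round 3: Vikram 33, Rosa 42. Rosa has a majority (≥38).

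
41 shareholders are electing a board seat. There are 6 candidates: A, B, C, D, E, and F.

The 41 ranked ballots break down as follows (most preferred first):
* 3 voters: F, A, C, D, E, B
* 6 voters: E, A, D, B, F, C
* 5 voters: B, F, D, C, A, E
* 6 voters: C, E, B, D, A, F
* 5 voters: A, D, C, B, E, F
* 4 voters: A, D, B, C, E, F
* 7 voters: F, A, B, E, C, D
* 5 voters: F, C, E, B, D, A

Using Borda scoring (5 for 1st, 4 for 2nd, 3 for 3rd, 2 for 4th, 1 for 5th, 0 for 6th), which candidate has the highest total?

A

A: 3×4 + 6×4 + 5×1 + 6×1 + 5×5 + 4×5 + 7×4 + 5×0 = 120
B: 3×0 + 6×2 + 5×5 + 6×3 + 5×2 + 4×3 + 7×3 + 5×2 = 108
C: 3×3 + 6×0 + 5×2 + 6×5 + 5×3 + 4×2 + 7×1 + 5×4 = 99
D: 3×2 + 6×3 + 5×3 + 6×2 + 5×4 + 4×4 + 7×0 + 5×1 = 92
E: 3×1 + 6×5 + 5×0 + 6×4 + 5×1 + 4×1 + 7×2 + 5×3 = 95
F: 3×5 + 6×1 + 5×4 + 6×0 + 5×0 + 4×0 + 7×5 + 5×5 = 101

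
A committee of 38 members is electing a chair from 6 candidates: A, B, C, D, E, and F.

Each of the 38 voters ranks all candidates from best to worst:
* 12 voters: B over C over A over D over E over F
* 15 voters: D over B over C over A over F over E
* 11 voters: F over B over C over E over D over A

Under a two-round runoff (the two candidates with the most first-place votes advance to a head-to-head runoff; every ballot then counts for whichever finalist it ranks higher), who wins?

Round 1 first-place votes: A 0, B 12, C 0, D 15, E 0, F 11. D and B advance.
Runoff: D is ranked above B on 15 ballots, B above D on 23.

B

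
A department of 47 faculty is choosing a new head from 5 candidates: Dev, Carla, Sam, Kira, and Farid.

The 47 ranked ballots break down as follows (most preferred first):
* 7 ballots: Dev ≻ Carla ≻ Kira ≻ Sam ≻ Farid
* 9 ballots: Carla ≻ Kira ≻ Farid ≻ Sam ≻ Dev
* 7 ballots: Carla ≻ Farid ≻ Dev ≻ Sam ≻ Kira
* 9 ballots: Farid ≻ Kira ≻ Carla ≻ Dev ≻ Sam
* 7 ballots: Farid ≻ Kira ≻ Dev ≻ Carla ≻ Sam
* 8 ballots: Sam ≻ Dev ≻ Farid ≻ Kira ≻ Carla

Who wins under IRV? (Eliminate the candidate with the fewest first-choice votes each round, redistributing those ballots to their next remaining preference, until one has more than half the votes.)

Farid

Round 1: Dev 7, Carla 16, Sam 8, Kira 0, Farid 16. Kira eliminated.
Round 2: Dev 7, Carla 16, Sam 8, Farid 16. Dev eliminated.
Round 3: Carla 23, Sam 8, Farid 16. Sam eliminated.
Round 4: Carla 23, Farid 24. Farid has a majority (≥24).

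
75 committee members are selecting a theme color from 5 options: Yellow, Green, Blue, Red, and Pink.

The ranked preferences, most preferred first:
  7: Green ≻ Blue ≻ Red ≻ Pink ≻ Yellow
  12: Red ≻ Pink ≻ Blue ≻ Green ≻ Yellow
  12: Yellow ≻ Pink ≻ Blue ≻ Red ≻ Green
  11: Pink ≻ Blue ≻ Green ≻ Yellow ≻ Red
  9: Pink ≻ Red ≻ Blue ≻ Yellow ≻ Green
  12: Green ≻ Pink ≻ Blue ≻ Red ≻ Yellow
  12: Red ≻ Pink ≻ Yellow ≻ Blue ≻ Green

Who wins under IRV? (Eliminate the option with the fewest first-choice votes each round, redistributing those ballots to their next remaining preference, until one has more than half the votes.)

Round 1: Yellow 12, Green 19, Blue 0, Red 24, Pink 20. Blue eliminated.
Round 2: Yellow 12, Green 19, Red 24, Pink 20. Yellow eliminated.
Round 3: Green 19, Red 24, Pink 32. Green eliminated.
Round 4: Red 31, Pink 44. Pink has a majority (≥38).

Pink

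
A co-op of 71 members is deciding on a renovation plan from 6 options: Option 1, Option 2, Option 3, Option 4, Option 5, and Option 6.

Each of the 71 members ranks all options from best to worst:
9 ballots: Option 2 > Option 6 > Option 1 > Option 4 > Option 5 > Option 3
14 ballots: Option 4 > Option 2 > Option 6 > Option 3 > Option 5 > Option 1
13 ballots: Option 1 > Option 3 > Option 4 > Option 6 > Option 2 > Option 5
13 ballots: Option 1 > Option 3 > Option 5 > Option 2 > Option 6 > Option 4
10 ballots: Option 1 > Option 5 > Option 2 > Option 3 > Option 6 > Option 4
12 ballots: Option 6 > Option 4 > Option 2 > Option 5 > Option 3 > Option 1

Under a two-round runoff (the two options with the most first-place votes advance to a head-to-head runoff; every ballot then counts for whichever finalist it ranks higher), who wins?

Option 1

Round 1 first-place votes: Option 1 36, Option 2 9, Option 3 0, Option 4 14, Option 5 0, Option 6 12. Option 1 and Option 4 advance.
Runoff: Option 1 is ranked above Option 4 on 45 ballots, Option 4 above Option 1 on 26.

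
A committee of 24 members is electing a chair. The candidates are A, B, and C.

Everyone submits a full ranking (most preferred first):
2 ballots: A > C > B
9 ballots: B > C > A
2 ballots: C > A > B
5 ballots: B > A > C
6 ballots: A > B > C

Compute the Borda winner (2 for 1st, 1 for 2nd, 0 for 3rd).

A: 2×2 + 9×0 + 2×1 + 5×1 + 6×2 = 23
B: 2×0 + 9×2 + 2×0 + 5×2 + 6×1 = 34
C: 2×1 + 9×1 + 2×2 + 5×0 + 6×0 = 15

B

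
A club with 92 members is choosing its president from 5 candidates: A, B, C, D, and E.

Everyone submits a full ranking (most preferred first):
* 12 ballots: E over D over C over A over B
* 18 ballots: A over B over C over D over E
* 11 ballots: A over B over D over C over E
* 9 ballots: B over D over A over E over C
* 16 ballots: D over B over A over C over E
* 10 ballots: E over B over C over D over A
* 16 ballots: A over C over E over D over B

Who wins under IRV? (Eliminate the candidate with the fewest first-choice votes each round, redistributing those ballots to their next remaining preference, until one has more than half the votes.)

Round 1: A 45, B 9, C 0, D 16, E 22. C eliminated.
Round 2: A 45, B 9, D 16, E 22. B eliminated.
Round 3: A 45, D 25, E 22. E eliminated.
Round 4: A 45, D 47. D has a majority (≥47).

D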